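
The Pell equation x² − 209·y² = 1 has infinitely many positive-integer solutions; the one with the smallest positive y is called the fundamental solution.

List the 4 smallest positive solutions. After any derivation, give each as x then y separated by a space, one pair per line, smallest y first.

√209 = [14; 2,5,3,2,3,5,2,28, …], period ℓ=8 (even) → k=7
step 0: (14, 1)  from 14·(1,0) + (0,1)
…
step 3: (506, 35)  from 3·(159,11) + (29,2)
step 4: (1171, 81)  from 2·(506,35) + (159,11)
…
step 6: (21266, 1471)  from 5·(4019,278) + (1171,81)
step 7: (46551, 3220)  from 2·(21266,1471) + (4019,278)
→ (46551, 3220).  Check: 46551²=2166995601, 209·3220²=2166995600, difference 1.
(46551+3220√209)^2 = 4333991201 + 299788440√209
(46551+3220√209)^3 = 403503248748951 + 27910903337660√209
(46551+3220√209)^4 = 37566959460690844801 + 2598560922243032880√209

46551 3220
4333991201 299788440
403503248748951 27910903337660
37566959460690844801 2598560922243032880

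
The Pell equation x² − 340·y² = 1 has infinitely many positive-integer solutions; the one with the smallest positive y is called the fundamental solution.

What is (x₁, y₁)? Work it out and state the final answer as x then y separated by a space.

285769 15498

√340 → a₀=18, period (2,3,1,1,1,…,3,2,36); ℓ=14 even so k=13
step 0: (18, 1)  from 18·(1,0) + (0,1)
…
step 2: (129, 7)  from 3·(37,2) + (18,1)
step 3: (166, 9)  from 1·(129,7) + (37,2)
step 4: (295, 16)  from 1·(166,9) + (129,7)
…
step 6: (756, 41)  from 1·(461,25) + (295,16)
step 7: (6509, 353)  from 8·(756,41) + (461,25)
step 8: (7265, 394)  from 1·(6509,353) + (756,41)
…
step 11: (34813, 1888)  from 1·(21039,1141) + (13774,747)
step 12: (125478, 6805)  from 3·(34813,1888) + (21039,1141)
step 13: (285769, 15498)  from 2·(125478,6805) + (34813,1888)
fundamental: x₁=285769, y₁=15498  (since 81663921361 − 340·240188004 = 1)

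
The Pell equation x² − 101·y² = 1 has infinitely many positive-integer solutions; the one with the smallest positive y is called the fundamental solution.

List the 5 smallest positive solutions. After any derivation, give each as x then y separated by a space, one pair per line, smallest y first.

201 20
80801 8040
32481801 3232060
13057603201 1299280080
5249124005001 522307360100

√101 = [10; 20, …], period ℓ=1 (odd) → k=1
k=0  a_k=10  p_k/q_k = 10/1
k=1  a_k=20  p_k/q_k = 201/20
fundamental: x₁=201, y₁=20  (since 40401 − 101·400 = 1)
n=2: (201,20)∘(201,20) = (201·201+101·20·20, 201·20+20·201) = (80801,8040)
n=3: (80801,8040)∘(201,20) = (201·80801+101·20·8040, 201·8040+20·80801) = (32481801,3232060)
n=4: (32481801,3232060)∘(201,20) = (201·32481801+101·20·3232060, 201·3232060+20·32481801) = (13057603201,1299280080)
n=5: (13057603201,1299280080)∘(201,20) = (201·13057603201+101·20·1299280080, 201·1299280080+20·13057603201) = (5249124005001,522307360100)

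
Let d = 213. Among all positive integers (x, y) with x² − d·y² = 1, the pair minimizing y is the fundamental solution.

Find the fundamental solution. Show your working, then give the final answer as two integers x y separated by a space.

194399 13320

√213 = [14; 1,1,2,6,1,8,1,6,2,1,1,28, …], period ℓ=12 (even) → k=11
i=0: a=14 ⇒ p=14, q=1
…
i=3: a=2 ⇒ p=73, q=5
…
i=6: a=8 ⇒ p=4787, q=328
i=7: a=1 ⇒ p=5327, q=365
…
i=10: a=1 ⇒ p=115574, q=7919
i=11: a=1 ⇒ p=194399, q=13320
fundamental: x₁=194399, y₁=13320  (since 37790971201 − 213·177422400 = 1)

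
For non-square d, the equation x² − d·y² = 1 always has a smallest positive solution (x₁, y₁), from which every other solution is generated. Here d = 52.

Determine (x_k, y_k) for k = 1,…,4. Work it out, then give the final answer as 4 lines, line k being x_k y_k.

649 90
842401 116820
1093435849 151632270
1419278889601 196818569640

√52 = [7; 4,1,2,1,4,14, …], period ℓ=6 (even) → k=5
a_0=7:  p_0=7·1+0=7,  q_0=7·0+1=1
…
a_2=1:  p_2=1·29+7=36,  q_2=1·4+1=5
…
a_4=1:  p_4=1·101+36=137,  q_4=1·14+5=19
a_5=4:  p_5=4·137+101=649,  q_5=4·19+14=90
→ (649, 90).  Check: 649²=421201, 52·90²=421200, difference 1.
(x_2, y_2) = (649·649 + 52·90·90, 649·90 + 90·649) = (842401, 116820)
(x_3, y_3) = (649·842401 + 52·90·116820, 649·116820 + 90·842401) = (1093435849, 151632270)
(x_4, y_4) = (649·1093435849 + 52·90·151632270, 649·151632270 + 90·1093435849) = (1419278889601, 196818569640)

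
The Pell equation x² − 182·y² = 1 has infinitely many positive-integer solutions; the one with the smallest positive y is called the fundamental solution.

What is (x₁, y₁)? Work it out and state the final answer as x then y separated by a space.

√182 → a₀=13, period (2,26); ℓ=2 even so k=1
step 0: (13, 1)  from 13·(1,0) + (0,1)
step 1: (27, 2)  from 2·(13,1) + (1,0)
(x₁, y₁) = (27, 2);  27² − 182·2² = 1 ✓

27 2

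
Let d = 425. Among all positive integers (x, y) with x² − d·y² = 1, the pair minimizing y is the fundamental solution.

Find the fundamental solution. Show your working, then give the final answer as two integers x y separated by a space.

[20; 1,1,1,1,1,1,40] for √425; ℓ=7 ⇒ convergent index 13
i=0: a=20 ⇒ p=20, q=1
…
i=3: a=1 ⇒ p=62, q=3
…
i=6: a=1 ⇒ p=268, q=13
…
i=8: a=1 ⇒ p=11153, q=541
i=9: a=1 ⇒ p=22038, q=1069
…
i=12: a=1 ⇒ p=88420, q=4289
i=13: a=1 ⇒ p=143649, q=6968
fundamental: x₁=143649, y₁=6968  (since 20635035201 − 425·48553024 = 1)

143649 6968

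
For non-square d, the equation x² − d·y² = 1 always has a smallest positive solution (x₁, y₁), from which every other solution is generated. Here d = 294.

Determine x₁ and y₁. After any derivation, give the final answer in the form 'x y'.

√294 = [17; 6,1,4,1,6,34, …], period ℓ=6 (even) → k=5
i=0: a=17 ⇒ p=17, q=1
i=1: a=6 ⇒ p=103, q=6
…
i=3: a=4 ⇒ p=583, q=34
i=4: a=1 ⇒ p=703, q=41
i=5: a=6 ⇒ p=4801, q=280
fundamental: x₁=4801, y₁=280  (since 23049601 − 294·78400 = 1)

4801 280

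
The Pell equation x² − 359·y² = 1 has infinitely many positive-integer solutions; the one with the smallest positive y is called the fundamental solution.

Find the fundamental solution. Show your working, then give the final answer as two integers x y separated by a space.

360 19

d=359: √d = [18; 1,17,1,36] (ℓ=4, even), read p_3/q_3
i=0: a=18 ⇒ p=18, q=1
…
i=2: a=17 ⇒ p=341, q=18
i=3: a=1 ⇒ p=360, q=19
(x₁, y₁) = (360, 19);  360² − 359·19² = 1 ✓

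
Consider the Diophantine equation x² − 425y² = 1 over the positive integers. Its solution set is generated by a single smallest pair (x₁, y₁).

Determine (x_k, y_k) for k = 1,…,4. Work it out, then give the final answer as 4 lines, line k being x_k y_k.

143649 6968
41270070401 2001892464
11856808685922849 575139701115304
3406437421806992601601 165236485849022716128

√425 → a₀=20, period (1,1,1,1,1,1,40); ℓ=7 odd so k=13
i=0: a=20 ⇒ p=20, q=1
i=1: a=1 ⇒ p=21, q=1
i=2: a=1 ⇒ p=41, q=2
i=3: a=1 ⇒ p=62, q=3
i=4: a=1 ⇒ p=103, q=5
i=5: a=1 ⇒ p=165, q=8
i=6: a=1 ⇒ p=268, q=13
…
i=8: a=1 ⇒ p=11153, q=541
…
i=11: a=1 ⇒ p=55229, q=2679
i=12: a=1 ⇒ p=88420, q=4289
i=13: a=1 ⇒ p=143649, q=6968
(x₁, y₁) = (143649, 6968);  143649² − 425·6968² = 1 ✓
(143649+6968√425)^2 = 41270070401 + 2001892464√425
(143649+6968√425)^3 = 11856808685922849 + 575139701115304√425
(143649+6968√425)^4 = 3406437421806992601601 + 165236485849022716128√425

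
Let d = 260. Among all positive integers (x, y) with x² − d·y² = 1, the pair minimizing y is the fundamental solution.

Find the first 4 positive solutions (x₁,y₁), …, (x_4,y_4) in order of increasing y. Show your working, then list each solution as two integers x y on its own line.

[16; 8,32] for √260; ℓ=2 ⇒ convergent index 1
step 0: (16, 1)  from 16·(1,0) + (0,1)
step 1: (129, 8)  from 8·(16,1) + (1,0)
fundamental: x₁=129, y₁=8  (since 16641 − 260·64 = 1)
(x_2, y_2) = (129·129 + 260·8·8, 129·8 + 8·129) = (33281, 2064)
(x_3, y_3) = (129·33281 + 260·8·2064, 129·2064 + 8·33281) = (8586369, 532504)
(x_4, y_4) = (129·8586369 + 260·8·532504, 129·532504 + 8·8586369) = (2215249921, 137383968)

129 8
33281 2064
8586369 532504
2215249921 137383968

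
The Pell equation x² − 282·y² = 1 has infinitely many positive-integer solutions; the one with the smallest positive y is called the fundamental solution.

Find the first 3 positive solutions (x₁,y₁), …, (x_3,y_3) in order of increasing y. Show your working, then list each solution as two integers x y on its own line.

2351 140
11054401 658280
51977791151 3095232420

d=282: √d = [16; 1,3,1,4,1,3,1,32] (ℓ=8, even), read p_7/q_7
step 0: (16, 1)  from 16·(1,0) + (0,1)
step 1: (17, 1)  from 1·(16,1) + (1,0)
step 2: (67, 4)  from 3·(17,1) + (16,1)
step 3: (84, 5)  from 1·(67,4) + (17,1)
step 4: (403, 24)  from 4·(84,5) + (67,4)
step 5: (487, 29)  from 1·(403,24) + (84,5)
step 6: (1864, 111)  from 3·(487,29) + (403,24)
step 7: (2351, 140)  from 1·(1864,111) + (487,29)
→ (2351, 140).  Check: 2351²=5527201, 282·140²=5527200, difference 1.
(x_2, y_2) = (2351·2351 + 282·140·140, 2351·140 + 140·2351) = (11054401, 658280)
(x_3, y_3) = (2351·11054401 + 282·140·658280, 2351·658280 + 140·11054401) = (51977791151, 3095232420)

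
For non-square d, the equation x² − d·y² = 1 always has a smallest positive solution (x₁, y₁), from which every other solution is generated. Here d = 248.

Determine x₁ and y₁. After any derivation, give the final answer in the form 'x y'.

[15; 1,2,1,30] for √248; ℓ=4 ⇒ convergent index 3
i=0: a=15 ⇒ p=15, q=1
i=1: a=1 ⇒ p=16, q=1
i=2: a=2 ⇒ p=47, q=3
i=3: a=1 ⇒ p=63, q=4
→ (63, 4).  Check: 63²=3969, 248·4²=3968, difference 1.

63 4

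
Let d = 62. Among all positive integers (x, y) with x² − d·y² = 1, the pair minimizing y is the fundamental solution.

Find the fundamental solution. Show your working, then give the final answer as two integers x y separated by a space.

63 8

d=62: √d = [7; 1,6,1,14] (ℓ=4, even), read p_3/q_3
i=0: a=7 ⇒ p=7, q=1
…
i=2: a=6 ⇒ p=55, q=7
i=3: a=1 ⇒ p=63, q=8
→ (63, 8).  Check: 63²=3969, 62·8²=3968, difference 1.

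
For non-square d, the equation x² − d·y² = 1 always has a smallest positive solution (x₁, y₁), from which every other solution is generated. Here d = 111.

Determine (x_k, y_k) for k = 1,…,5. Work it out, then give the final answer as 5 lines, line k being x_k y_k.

295 28
174049 16520
102688615 9746772
60586108801 5750578960
35745701503975 3392831839628

[10; 1,1,6,1,1,20] for √111; ℓ=6 ⇒ convergent index 5
step 0: (10, 1)  from 10·(1,0) + (0,1)
step 1: (11, 1)  from 1·(10,1) + (1,0)
step 2: (21, 2)  from 1·(11,1) + (10,1)
step 3: (137, 13)  from 6·(21,2) + (11,1)
step 4: (158, 15)  from 1·(137,13) + (21,2)
step 5: (295, 28)  from 1·(158,15) + (137,13)
(x₁, y₁) = (295, 28);  295² − 111·28² = 1 ✓
n=2: (295,28)∘(295,28) = (295·295+111·28·28, 295·28+28·295) = (174049,16520)
n=3: (174049,16520)∘(295,28) = (295·174049+111·28·16520, 295·16520+28·174049) = (102688615,9746772)
n=4: (102688615,9746772)∘(295,28) = (295·102688615+111·28·9746772, 295·9746772+28·102688615) = (60586108801,5750578960)
n=5: (60586108801,5750578960)∘(295,28) = (295·60586108801+111·28·5750578960, 295·5750578960+28·60586108801) = (35745701503975,3392831839628)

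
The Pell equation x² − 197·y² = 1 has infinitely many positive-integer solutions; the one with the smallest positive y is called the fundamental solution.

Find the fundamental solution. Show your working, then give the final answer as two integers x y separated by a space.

√197 → a₀=14, period (28); ℓ=1 odd so k=1
a_0=14:  p_0=14·1+0=14,  q_0=14·0+1=1
a_1=28:  p_1=28·14+1=393,  q_1=28·1+0=28
fundamental: x₁=393, y₁=28  (since 154449 − 197·784 = 1)

393 28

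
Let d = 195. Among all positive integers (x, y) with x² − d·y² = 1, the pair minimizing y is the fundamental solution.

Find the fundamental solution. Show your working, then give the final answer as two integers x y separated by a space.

d=195: √d = [13; 1,26] (ℓ=2, even), read p_1/q_1
step 0: (13, 1)  from 13·(1,0) + (0,1)
step 1: (14, 1)  from 1·(13,1) + (1,0)
(x₁, y₁) = (14, 1);  14² − 195·1² = 1 ✓

14 1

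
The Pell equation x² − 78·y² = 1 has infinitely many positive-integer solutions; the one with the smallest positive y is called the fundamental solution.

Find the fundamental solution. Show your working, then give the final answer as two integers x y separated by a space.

√78 → a₀=8, period (1,4,1,16); ℓ=4 even so k=3
a_0=8:  p_0=8·1+0=8,  q_0=8·0+1=1
…
a_2=4:  p_2=4·9+8=44,  q_2=4·1+1=5
a_3=1:  p_3=1·44+9=53,  q_3=1·5+1=6
(x₁, y₁) = (53, 6);  53² − 78·6² = 1 ✓

53 6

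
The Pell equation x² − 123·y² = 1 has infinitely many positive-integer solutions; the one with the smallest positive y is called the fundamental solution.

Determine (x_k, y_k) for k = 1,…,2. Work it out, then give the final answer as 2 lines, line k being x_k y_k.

√123 → a₀=11, period (11,22); ℓ=2 even so k=1
i=0: a=11 ⇒ p=11, q=1
i=1: a=11 ⇒ p=122, q=11
fundamental: x₁=122, y₁=11  (since 14884 − 123·121 = 1)
k=2:  x_2 = 122·122+123·11·11 = 29767,  y_2 = 122·11+11·122 = 2684

122 11
29767 2684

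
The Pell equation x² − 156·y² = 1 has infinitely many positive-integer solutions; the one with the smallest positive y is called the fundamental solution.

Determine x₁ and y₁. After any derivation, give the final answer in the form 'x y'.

25 2

√156 → a₀=12, period (2,24); ℓ=2 even so k=1
i=0: a=12 ⇒ p=12, q=1
i=1: a=2 ⇒ p=25, q=2
(x₁, y₁) = (25, 2);  25² − 156·2² = 1 ✓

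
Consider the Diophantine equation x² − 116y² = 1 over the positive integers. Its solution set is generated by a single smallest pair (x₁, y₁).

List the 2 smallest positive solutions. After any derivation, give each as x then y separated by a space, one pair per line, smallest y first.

d=116: √d = [10; 1,3,2,1,4,1,2,3,1,20] (ℓ=10, even), read p_9/q_9
step 0: (10, 1)  from 10·(1,0) + (0,1)
…
step 3: (97, 9)  from 2·(43,4) + (11,1)
step 4: (140, 13)  from 1·(97,9) + (43,4)
step 5: (657, 61)  from 4·(140,13) + (97,9)
step 6: (797, 74)  from 1·(657,61) + (140,13)
step 7: (2251, 209)  from 2·(797,74) + (657,61)
step 8: (7550, 701)  from 3·(2251,209) + (797,74)
step 9: (9801, 910)  from 1·(7550,701) + (2251,209)
(x₁, y₁) = (9801, 910);  9801² − 116·910² = 1 ✓
n=2: (9801,910)∘(9801,910) = (9801·9801+116·910·910, 9801·910+910·9801) = (192119201,17837820)

9801 910
192119201 17837820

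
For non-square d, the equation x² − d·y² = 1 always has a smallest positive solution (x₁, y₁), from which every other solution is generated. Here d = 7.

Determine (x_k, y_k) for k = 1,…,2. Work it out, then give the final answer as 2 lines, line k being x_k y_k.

8 3
127 48

√7 = [2; 1,1,1,4, …], period ℓ=4 (even) → k=3
step 0: (2, 1)  from 2·(1,0) + (0,1)
step 1: (3, 1)  from 1·(2,1) + (1,0)
step 2: (5, 2)  from 1·(3,1) + (2,1)
step 3: (8, 3)  from 1·(5,2) + (3,1)
fundamental: x₁=8, y₁=3  (since 64 − 7·9 = 1)
k=2:  x_2 = 8·8+7·3·3 = 127,  y_2 = 8·3+3·8 = 48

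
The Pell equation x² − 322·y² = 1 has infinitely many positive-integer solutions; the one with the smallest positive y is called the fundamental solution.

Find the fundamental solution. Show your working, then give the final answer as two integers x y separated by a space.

323 18

d=322: √d = [17; 1,16,1,34] (ℓ=4, even), read p_3/q_3
k=0  a_k=17  p_k/q_k = 17/1
k=1  a_k=1  p_k/q_k = 18/1
k=2  a_k=16  p_k/q_k = 305/17
k=3  a_k=1  p_k/q_k = 323/18
fundamental: x₁=323, y₁=18  (since 104329 − 322·324 = 1)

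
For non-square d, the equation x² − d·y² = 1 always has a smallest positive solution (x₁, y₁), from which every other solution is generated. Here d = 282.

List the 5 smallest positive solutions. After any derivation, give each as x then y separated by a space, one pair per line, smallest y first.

2351 140
11054401 658280
51977791151 3095232420
244399562937601 14553782180560
1149166692954808751 68431880717760700

√282 → a₀=16, period (1,3,1,4,1,3,1,32); ℓ=8 even so k=7
step 0: (16, 1)  from 16·(1,0) + (0,1)
…
step 6: (1864, 111)  from 3·(487,29) + (403,24)
step 7: (2351, 140)  from 1·(1864,111) + (487,29)
fundamental: x₁=2351, y₁=140  (since 5527201 − 282·19600 = 1)
n=2: (2351,140)∘(2351,140) = (2351·2351+282·140·140, 2351·140+140·2351) = (11054401,658280)
n=3: (11054401,658280)∘(2351,140) = (2351·11054401+282·140·658280, 2351·658280+140·11054401) = (51977791151,3095232420)
n=4: (51977791151,3095232420)∘(2351,140) = (2351·51977791151+282·140·3095232420, 2351·3095232420+140·51977791151) = (244399562937601,14553782180560)
n=5: (244399562937601,14553782180560)∘(2351,140) = (2351·244399562937601+282·140·14553782180560, 2351·14553782180560+140·244399562937601) = (1149166692954808751,68431880717760700)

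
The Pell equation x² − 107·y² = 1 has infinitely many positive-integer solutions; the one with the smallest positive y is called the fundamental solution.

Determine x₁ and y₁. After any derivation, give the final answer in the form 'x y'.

[10; 2,1,9,1,2,20] for √107; ℓ=6 ⇒ convergent index 5
a_0=10:  p_0=10·1+0=10,  q_0=10·0+1=1
…
a_2=1:  p_2=1·21+10=31,  q_2=1·2+1=3
…
a_4=1:  p_4=1·300+31=331,  q_4=1·29+3=32
a_5=2:  p_5=2·331+300=962,  q_5=2·32+29=93
fundamental: x₁=962, y₁=93  (since 925444 − 107·8649 = 1)

962 93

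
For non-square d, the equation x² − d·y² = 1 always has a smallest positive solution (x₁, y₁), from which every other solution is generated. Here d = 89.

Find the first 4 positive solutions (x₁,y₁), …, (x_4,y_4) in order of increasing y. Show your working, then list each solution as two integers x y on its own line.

d=89: √d = [9; 2,3,3,2,18] (ℓ=5, odd), read p_9/q_9
k=0  a_k=9  p_k/q_k = 9/1
…
k=2  a_k=3  p_k/q_k = 66/7
…
k=6  a_k=2  p_k/q_k = 18934/2007
…
k=8  a_k=3  p_k/q_k = 216991/23001
k=9  a_k=2  p_k/q_k = 500001/53000
fundamental: x₁=500001, y₁=53000  (since 250001000001 − 89·2809000000 = 1)
n=2: (500001,53000)∘(500001,53000) = (500001·500001+89·53000·53000, 500001·53000+53000·500001) = (500002000001,53000106000)
n=3: (500002000001,53000106000)∘(500001,53000) = (500001·500002000001+89·53000·53000106000, 500001·53000106000+53000·500002000001) = (500003000004500001,53000212000159000)
n=4: (500003000004500001,53000212000159000)∘(500001,53000) = (500001·500003000004500001+89·53000·53000212000159000, 500001·53000212000159000+53000·500003000004500001) = (500004000010000008000001,53000318000530000212000)

500001 53000
500002000001 53000106000
500003000004500001 53000212000159000
500004000010000008000001 53000318000530000212000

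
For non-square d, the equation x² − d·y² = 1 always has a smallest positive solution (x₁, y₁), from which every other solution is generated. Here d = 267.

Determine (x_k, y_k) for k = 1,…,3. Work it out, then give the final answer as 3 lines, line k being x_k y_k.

2402 147
11539207 706188
55434348026 3392527005

d=267: √d = [16; 2,1,15,1,2,32] (ℓ=6, even), read p_5/q_5
step 0: (16, 1)  from 16·(1,0) + (0,1)
…
step 2: (49, 3)  from 1·(33,2) + (16,1)
step 3: (768, 47)  from 15·(49,3) + (33,2)
step 4: (817, 50)  from 1·(768,47) + (49,3)
step 5: (2402, 147)  from 2·(817,50) + (768,47)
fundamental: x₁=2402, y₁=147  (since 5769604 − 267·21609 = 1)
n=2: (2402,147)∘(2402,147) = (2402·2402+267·147·147, 2402·147+147·2402) = (11539207,706188)
n=3: (11539207,706188)∘(2402,147) = (2402·11539207+267·147·706188, 2402·706188+147·11539207) = (55434348026,3392527005)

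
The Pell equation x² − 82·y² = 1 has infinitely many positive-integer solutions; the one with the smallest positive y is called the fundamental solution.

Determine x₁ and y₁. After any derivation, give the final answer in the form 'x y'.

163 18

d=82: √d = [9; 18] (ℓ=1, odd), read p_1/q_1
i=0: a=9 ⇒ p=9, q=1
i=1: a=18 ⇒ p=163, q=18
→ (163, 18).  Check: 163²=26569, 82·18²=26568, difference 1.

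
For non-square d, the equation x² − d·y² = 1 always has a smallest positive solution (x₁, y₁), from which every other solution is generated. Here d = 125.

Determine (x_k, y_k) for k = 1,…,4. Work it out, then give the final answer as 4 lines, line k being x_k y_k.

[11; 5,1,1,5,22] for √125; ℓ=5 ⇒ convergent index 9
k=0  a_k=11  p_k/q_k = 11/1
k=1  a_k=5  p_k/q_k = 56/5
k=2  a_k=1  p_k/q_k = 67/6
k=3  a_k=1  p_k/q_k = 123/11
…
k=8  a_k=1  p_k/q_k = 167761/15005
k=9  a_k=5  p_k/q_k = 930249/83204
(x₁, y₁) = (930249, 83204);  930249² − 125·83204² = 1 ✓
n=2: (930249,83204)∘(930249,83204) = (930249·930249+125·83204·83204, 930249·83204+83204·930249) = (1730726404001,154800875592)
n=3: (1730726404001,154800875592)∘(930249,83204) = (930249·1730726404001+125·83204·154800875592, 930249·154800875592+83204·1730726404001) = (3220013013190122249,288006719437081612)
n=4: (3220013013190122249,288006719437081612)∘(930249,83204) = (930249·3220013013190122249+125·83204·288006719437081612, 930249·288006719437081612+83204·3220013013190122249) = (5990827771012465337616001,535835925499096664087184)

930249 83204
1730726404001 154800875592
3220013013190122249 288006719437081612
5990827771012465337616001 535835925499096664087184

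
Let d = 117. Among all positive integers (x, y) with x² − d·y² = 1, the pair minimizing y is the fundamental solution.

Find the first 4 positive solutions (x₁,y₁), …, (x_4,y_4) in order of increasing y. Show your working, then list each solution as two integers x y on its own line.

649 60
842401 77880
1093435849 101088180
1419278889601 131212379760

√117 = [10; 1,4,2,4,1,20, …], period ℓ=6 (even) → k=5
a_0=10:  p_0=10·1+0=10,  q_0=10·0+1=1
a_1=1:  p_1=1·10+1=11,  q_1=1·1+0=1
a_2=4:  p_2=4·11+10=54,  q_2=4·1+1=5
…
a_4=4:  p_4=4·119+54=530,  q_4=4·11+5=49
a_5=1:  p_5=1·530+119=649,  q_5=1·49+11=60
→ (649, 60).  Check: 649²=421201, 117·60²=421200, difference 1.
n=2: (649,60)∘(649,60) = (649·649+117·60·60, 649·60+60·649) = (842401,77880)
n=3: (842401,77880)∘(649,60) = (649·842401+117·60·77880, 649·77880+60·842401) = (1093435849,101088180)
n=4: (1093435849,101088180)∘(649,60) = (649·1093435849+117·60·101088180, 649·101088180+60·1093435849) = (1419278889601,131212379760)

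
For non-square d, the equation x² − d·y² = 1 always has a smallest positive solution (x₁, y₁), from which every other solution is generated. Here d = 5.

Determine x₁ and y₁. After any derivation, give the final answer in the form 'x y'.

[2; 4] for √5; ℓ=1 ⇒ convergent index 1
a_0=2:  p_0=2·1+0=2,  q_0=2·0+1=1
a_1=4:  p_1=4·2+1=9,  q_1=4·1+0=4
→ (9, 4).  Check: 9²=81, 5·4²=80, difference 1.

9 4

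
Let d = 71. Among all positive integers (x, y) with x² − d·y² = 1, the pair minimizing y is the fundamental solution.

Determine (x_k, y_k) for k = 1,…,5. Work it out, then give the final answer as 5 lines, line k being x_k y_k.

3480 413
24220799 2874480
168576757560 20006380387
1173294208396801 139244404619040
8166127521864977400 969141036142138013

√71 = [8; 2,2,1,7,1,2,2,16, …], period ℓ=8 (even) → k=7
i=0: a=8 ⇒ p=8, q=1
…
i=2: a=2 ⇒ p=42, q=5
i=3: a=1 ⇒ p=59, q=7
…
i=5: a=1 ⇒ p=514, q=61
i=6: a=2 ⇒ p=1483, q=176
i=7: a=2 ⇒ p=3480, q=413
fundamental: x₁=3480, y₁=413  (since 12110400 − 71·170569 = 1)
(3480+413√71)^2 = 24220799 + 2874480√71
(3480+413√71)^3 = 168576757560 + 20006380387√71
(3480+413√71)^4 = 1173294208396801 + 139244404619040√71
(3480+413√71)^5 = 8166127521864977400 + 969141036142138013√71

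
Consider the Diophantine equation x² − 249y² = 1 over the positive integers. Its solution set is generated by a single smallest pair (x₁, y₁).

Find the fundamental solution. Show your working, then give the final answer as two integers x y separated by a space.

8553815 542076

d=249: √d = [15; 1,3,1,1,5,…,3,1,30] (ℓ=16, even), read p_15/q_15
step 0: (15, 1)  from 15·(1,0) + (0,1)
…
step 2: (63, 4)  from 3·(16,1) + (15,1)
step 3: (79, 5)  from 1·(63,4) + (16,1)
…
step 13: (1884116, 119401)  from 1·(1017351,64472) + (866765,54929)
step 14: (6669699, 422675)  from 3·(1884116,119401) + (1017351,64472)
step 15: (8553815, 542076)  from 1·(6669699,422675) + (1884116,119401)
(x₁, y₁) = (8553815, 542076);  8553815² − 249·542076² = 1 ✓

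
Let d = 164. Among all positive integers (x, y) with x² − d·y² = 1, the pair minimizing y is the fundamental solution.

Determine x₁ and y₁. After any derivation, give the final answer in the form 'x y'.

2049 160

√164 = [12; 1,4,6,4,1,24, …], period ℓ=6 (even) → k=5
a_0=12:  p_0=12·1+0=12,  q_0=12·0+1=1
a_1=1:  p_1=1·12+1=13,  q_1=1·1+0=1
…
a_4=4:  p_4=4·397+64=1652,  q_4=4·31+5=129
a_5=1:  p_5=1·1652+397=2049,  q_5=1·129+31=160
(x₁, y₁) = (2049, 160);  2049² − 164·160² = 1 ✓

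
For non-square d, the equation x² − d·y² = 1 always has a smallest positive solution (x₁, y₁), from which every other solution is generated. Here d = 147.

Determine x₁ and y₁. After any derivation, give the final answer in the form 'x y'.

97 8

[12; 8,24] for √147; ℓ=2 ⇒ convergent index 1
i=0: a=12 ⇒ p=12, q=1
i=1: a=8 ⇒ p=97, q=8
(x₁, y₁) = (97, 8);  97² − 147·8² = 1 ✓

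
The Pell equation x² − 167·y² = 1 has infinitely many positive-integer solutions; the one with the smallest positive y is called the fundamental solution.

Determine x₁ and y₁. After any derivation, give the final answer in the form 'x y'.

d=167: √d = [12; 1,11,1,24] (ℓ=4, even), read p_3/q_3
step 0: (12, 1)  from 12·(1,0) + (0,1)
step 1: (13, 1)  from 1·(12,1) + (1,0)
step 2: (155, 12)  from 11·(13,1) + (12,1)
step 3: (168, 13)  from 1·(155,12) + (13,1)
→ (168, 13).  Check: 168²=28224, 167·13²=28223, difference 1.

168 13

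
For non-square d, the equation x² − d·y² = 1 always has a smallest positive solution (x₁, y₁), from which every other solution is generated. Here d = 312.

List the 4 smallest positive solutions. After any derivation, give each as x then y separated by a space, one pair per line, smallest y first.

53 3
5617 318
595349 33705
63101377 3572412

√312 = [17; 1,1,1,34, …], period ℓ=4 (even) → k=3
step 0: (17, 1)  from 17·(1,0) + (0,1)
step 1: (18, 1)  from 1·(17,1) + (1,0)
step 2: (35, 2)  from 1·(18,1) + (17,1)
step 3: (53, 3)  from 1·(35,2) + (18,1)
→ (53, 3).  Check: 53²=2809, 312·3²=2808, difference 1.
n=2: (53,3)∘(53,3) = (53·53+312·3·3, 53·3+3·53) = (5617,318)
n=3: (5617,318)∘(53,3) = (53·5617+312·3·318, 53·318+3·5617) = (595349,33705)
n=4: (595349,33705)∘(53,3) = (53·595349+312·3·33705, 53·33705+3·595349) = (63101377,3572412)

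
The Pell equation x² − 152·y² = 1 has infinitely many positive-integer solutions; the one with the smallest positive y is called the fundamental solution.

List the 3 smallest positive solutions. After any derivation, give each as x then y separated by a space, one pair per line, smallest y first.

d=152: √d = [12; 3,24] (ℓ=2, even), read p_1/q_1
a_0=12:  p_0=12·1+0=12,  q_0=12·0+1=1
a_1=3:  p_1=3·12+1=37,  q_1=3·1+0=3
→ (37, 3).  Check: 37²=1369, 152·3²=1368, difference 1.
(x_2, y_2) = (37·37 + 152·3·3, 37·3 + 3·37) = (2737, 222)
(x_3, y_3) = (37·2737 + 152·3·222, 37·222 + 3·2737) = (202501, 16425)

37 3
2737 222
202501 16425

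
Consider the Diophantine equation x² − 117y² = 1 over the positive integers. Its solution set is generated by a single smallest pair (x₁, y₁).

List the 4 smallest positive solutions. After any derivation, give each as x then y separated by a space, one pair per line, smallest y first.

d=117: √d = [10; 1,4,2,4,1,20] (ℓ=6, even), read p_5/q_5
k=0  a_k=10  p_k/q_k = 10/1
k=1  a_k=1  p_k/q_k = 11/1
k=2  a_k=4  p_k/q_k = 54/5
k=3  a_k=2  p_k/q_k = 119/11
k=4  a_k=4  p_k/q_k = 530/49
k=5  a_k=1  p_k/q_k = 649/60
→ (649, 60).  Check: 649²=421201, 117·60²=421200, difference 1.
k=2:  x_2 = 649·649+117·60·60 = 842401,  y_2 = 649·60+60·649 = 77880
k=3:  x_3 = 649·842401+117·60·77880 = 1093435849,  y_3 = 649·77880+60·842401 = 101088180
k=4:  x_4 = 649·1093435849+117·60·101088180 = 1419278889601,  y_4 = 649·101088180+60·1093435849 = 131212379760

649 60
842401 77880
1093435849 101088180
1419278889601 131212379760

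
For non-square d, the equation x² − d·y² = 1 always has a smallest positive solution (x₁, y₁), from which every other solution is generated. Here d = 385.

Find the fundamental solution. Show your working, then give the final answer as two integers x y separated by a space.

95831 4884

√385 → a₀=19, period (1,1,1,1,1,…,1,1,38); ℓ=16 even so k=15
k=0  a_k=19  p_k/q_k = 19/1
…
k=2  a_k=1  p_k/q_k = 39/2
…
k=4  a_k=1  p_k/q_k = 98/5
k=5  a_k=1  p_k/q_k = 157/8
k=6  a_k=3  p_k/q_k = 569/29
k=7  a_k=1  p_k/q_k = 726/37
…
k=10  a_k=3  p_k/q_k = 10262/523
k=11  a_k=1  p_k/q_k = 13009/663
k=12  a_k=1  p_k/q_k = 23271/1186
k=13  a_k=1  p_k/q_k = 36280/1849
k=14  a_k=1  p_k/q_k = 59551/3035
k=15  a_k=1  p_k/q_k = 95831/4884
fundamental: x₁=95831, y₁=4884  (since 9183580561 − 385·23853456 = 1)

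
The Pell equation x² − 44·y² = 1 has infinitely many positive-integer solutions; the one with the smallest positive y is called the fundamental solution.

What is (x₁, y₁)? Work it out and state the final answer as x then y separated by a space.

√44 → a₀=6, period (1,1,1,2,1,1,1,12); ℓ=8 even so k=7
step 0: (6, 1)  from 6·(1,0) + (0,1)
…
step 3: (20, 3)  from 1·(13,2) + (7,1)
step 4: (53, 8)  from 2·(20,3) + (13,2)
step 5: (73, 11)  from 1·(53,8) + (20,3)
step 6: (126, 19)  from 1·(73,11) + (53,8)
step 7: (199, 30)  from 1·(126,19) + (73,11)
fundamental: x₁=199, y₁=30  (since 39601 − 44·900 = 1)

199 30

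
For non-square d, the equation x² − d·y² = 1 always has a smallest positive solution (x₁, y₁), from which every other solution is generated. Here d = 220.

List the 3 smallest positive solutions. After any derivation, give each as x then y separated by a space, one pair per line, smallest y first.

√220 = [14; 1,4,1,28, …], period ℓ=4 (even) → k=3
a_0=14:  p_0=14·1+0=14,  q_0=14·0+1=1
a_1=1:  p_1=1·14+1=15,  q_1=1·1+0=1
a_2=4:  p_2=4·15+14=74,  q_2=4·1+1=5
a_3=1:  p_3=1·74+15=89,  q_3=1·5+1=6
(x₁, y₁) = (89, 6);  89² − 220·6² = 1 ✓
(x_2, y_2) = (89·89 + 220·6·6, 89·6 + 6·89) = (15841, 1068)
(x_3, y_3) = (89·15841 + 220·6·1068, 89·1068 + 6·15841) = (2819609, 190098)

89 6
15841 1068
2819609 190098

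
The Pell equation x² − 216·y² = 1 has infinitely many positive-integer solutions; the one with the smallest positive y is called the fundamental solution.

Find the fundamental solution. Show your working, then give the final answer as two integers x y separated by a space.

485 33

√216 → a₀=14, period (1,2,3,2,1,28); ℓ=6 even so k=5
i=0: a=14 ⇒ p=14, q=1
i=1: a=1 ⇒ p=15, q=1
i=2: a=2 ⇒ p=44, q=3
…
i=4: a=2 ⇒ p=338, q=23
i=5: a=1 ⇒ p=485, q=33
fundamental: x₁=485, y₁=33  (since 235225 − 216·1089 = 1)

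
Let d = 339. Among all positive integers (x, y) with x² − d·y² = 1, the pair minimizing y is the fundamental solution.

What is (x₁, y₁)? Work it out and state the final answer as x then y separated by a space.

[18; 2,2,2,1,17,1,2,2,2,36] for √339; ℓ=10 ⇒ convergent index 9
i=0: a=18 ⇒ p=18, q=1
…
i=2: a=2 ⇒ p=92, q=5
i=3: a=2 ⇒ p=221, q=12
i=4: a=1 ⇒ p=313, q=17
i=5: a=17 ⇒ p=5542, q=301
i=6: a=1 ⇒ p=5855, q=318
i=7: a=2 ⇒ p=17252, q=937
i=8: a=2 ⇒ p=40359, q=2192
i=9: a=2 ⇒ p=97970, q=5321
(x₁, y₁) = (97970, 5321);  97970² − 339·5321² = 1 ✓

97970 5321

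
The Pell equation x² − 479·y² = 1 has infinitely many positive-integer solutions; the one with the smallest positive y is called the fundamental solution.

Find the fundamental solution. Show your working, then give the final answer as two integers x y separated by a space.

2989440 136591

[21; 1,7,1,3,2,21,2,3,1,7,1,42] for √479; ℓ=12 ⇒ convergent index 11
a_0=21:  p_0=21·1+0=21,  q_0=21·0+1=1
a_1=1:  p_1=1·21+1=22,  q_1=1·1+0=1
…
a_3=1:  p_3=1·175+22=197,  q_3=1·8+1=9
a_4=3:  p_4=3·197+175=766,  q_4=3·9+8=35
a_5=2:  p_5=2·766+197=1729,  q_5=2·35+9=79
a_6=21:  p_6=21·1729+766=37075,  q_6=21·79+35=1694
a_7=2:  p_7=2·37075+1729=75879,  q_7=2·1694+79=3467
a_8=3:  p_8=3·75879+37075=264712,  q_8=3·3467+1694=12095
a_9=1:  p_9=1·264712+75879=340591,  q_9=1·12095+3467=15562
a_10=7:  p_10=7·340591+264712=2648849,  q_10=7·15562+12095=121029
a_11=1:  p_11=1·2648849+340591=2989440,  q_11=1·121029+15562=136591
→ (2989440, 136591).  Check: 2989440²=8936751513600, 479·136591²=8936751513599, difference 1.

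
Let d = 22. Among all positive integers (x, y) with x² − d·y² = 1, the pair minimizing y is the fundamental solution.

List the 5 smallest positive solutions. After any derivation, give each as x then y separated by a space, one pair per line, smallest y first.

[4; 1,2,4,2,1,8] for √22; ℓ=6 ⇒ convergent index 5
step 0: (4, 1)  from 4·(1,0) + (0,1)
step 1: (5, 1)  from 1·(4,1) + (1,0)
step 2: (14, 3)  from 2·(5,1) + (4,1)
step 3: (61, 13)  from 4·(14,3) + (5,1)
step 4: (136, 29)  from 2·(61,13) + (14,3)
step 5: (197, 42)  from 1·(136,29) + (61,13)
→ (197, 42).  Check: 197²=38809, 22·42²=38808, difference 1.
(197+42√22)^2 = 77617 + 16548√22
(197+42√22)^3 = 30580901 + 6519870√22
(197+42√22)^4 = 12048797377 + 2568812232√22
(197+42√22)^5 = 4747195585637 + 1012105499538√22

197 42
77617 16548
30580901 6519870
12048797377 2568812232
4747195585637 1012105499538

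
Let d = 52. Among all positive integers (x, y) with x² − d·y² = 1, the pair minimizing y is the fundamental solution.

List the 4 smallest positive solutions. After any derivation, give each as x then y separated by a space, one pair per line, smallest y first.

649 90
842401 116820
1093435849 151632270
1419278889601 196818569640

√52 = [7; 4,1,2,1,4,14, …], period ℓ=6 (even) → k=5
k=0  a_k=7  p_k/q_k = 7/1
…
k=4  a_k=1  p_k/q_k = 137/19
k=5  a_k=4  p_k/q_k = 649/90
(x₁, y₁) = (649, 90);  649² − 52·90² = 1 ✓
(649+90√52)^2 = 842401 + 116820√52
(649+90√52)^3 = 1093435849 + 151632270√52
(649+90√52)^4 = 1419278889601 + 196818569640√52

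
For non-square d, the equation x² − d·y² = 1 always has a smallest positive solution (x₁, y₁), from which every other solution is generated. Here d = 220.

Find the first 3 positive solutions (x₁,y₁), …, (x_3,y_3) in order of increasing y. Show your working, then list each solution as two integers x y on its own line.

√220 = [14; 1,4,1,28, …], period ℓ=4 (even) → k=3
k=0  a_k=14  p_k/q_k = 14/1
…
k=2  a_k=4  p_k/q_k = 74/5
k=3  a_k=1  p_k/q_k = 89/6
(x₁, y₁) = (89, 6);  89² − 220·6² = 1 ✓
k=2:  x_2 = 89·89+220·6·6 = 15841,  y_2 = 89·6+6·89 = 1068
k=3:  x_3 = 89·15841+220·6·1068 = 2819609,  y_3 = 89·1068+6·15841 = 190098

89 6
15841 1068
2819609 190098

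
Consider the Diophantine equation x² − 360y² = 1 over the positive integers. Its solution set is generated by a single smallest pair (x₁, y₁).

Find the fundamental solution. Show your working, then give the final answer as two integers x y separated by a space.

19 1

√360 → a₀=18, period (1,36); ℓ=2 even so k=1
i=0: a=18 ⇒ p=18, q=1
i=1: a=1 ⇒ p=19, q=1
→ (19, 1).  Check: 19²=361, 360·1²=360, difference 1.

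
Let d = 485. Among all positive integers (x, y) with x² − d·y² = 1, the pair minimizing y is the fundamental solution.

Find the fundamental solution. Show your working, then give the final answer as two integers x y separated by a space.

969 44

d=485: √d = [22; 44] (ℓ=1, odd), read p_1/q_1
i=0: a=22 ⇒ p=22, q=1
i=1: a=44 ⇒ p=969, q=44
(x₁, y₁) = (969, 44);  969² − 485·44² = 1 ✓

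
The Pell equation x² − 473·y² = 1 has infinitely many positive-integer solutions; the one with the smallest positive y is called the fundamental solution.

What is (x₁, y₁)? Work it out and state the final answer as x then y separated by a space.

d=473: √d = [21; 1,2,1,42] (ℓ=4, even), read p_3/q_3
i=0: a=21 ⇒ p=21, q=1
i=1: a=1 ⇒ p=22, q=1
i=2: a=2 ⇒ p=65, q=3
i=3: a=1 ⇒ p=87, q=4
(x₁, y₁) = (87, 4);  87² − 473·4² = 1 ✓

87 4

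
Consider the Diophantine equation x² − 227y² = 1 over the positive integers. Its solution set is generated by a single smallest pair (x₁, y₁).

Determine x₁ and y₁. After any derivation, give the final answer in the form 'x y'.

226 15

√227 = [15; 15,30, …], period ℓ=2 (even) → k=1
k=0  a_k=15  p_k/q_k = 15/1
k=1  a_k=15  p_k/q_k = 226/15
(x₁, y₁) = (226, 15);  226² − 227·15² = 1 ✓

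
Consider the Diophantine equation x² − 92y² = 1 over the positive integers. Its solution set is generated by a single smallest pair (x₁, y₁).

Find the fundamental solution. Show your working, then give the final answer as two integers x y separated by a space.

d=92: √d = [9; 1,1,2,4,2,1,1,18] (ℓ=8, even), read p_7/q_7
i=0: a=9 ⇒ p=9, q=1
…
i=2: a=1 ⇒ p=19, q=2
i=3: a=2 ⇒ p=48, q=5
…
i=6: a=1 ⇒ p=681, q=71
i=7: a=1 ⇒ p=1151, q=120
(x₁, y₁) = (1151, 120);  1151² − 92·120² = 1 ✓

1151 120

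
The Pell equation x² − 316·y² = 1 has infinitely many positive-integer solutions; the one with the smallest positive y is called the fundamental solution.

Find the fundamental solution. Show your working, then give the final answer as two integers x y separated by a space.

[17; 1,3,2,8,2,3,1,34] for √316; ℓ=8 ⇒ convergent index 7
a_0=17:  p_0=17·1+0=17,  q_0=17·0+1=1
…
a_2=3:  p_2=3·18+17=71,  q_2=3·1+1=4
a_3=2:  p_3=2·71+18=160,  q_3=2·4+1=9
a_4=8:  p_4=8·160+71=1351,  q_4=8·9+4=76
a_5=2:  p_5=2·1351+160=2862,  q_5=2·76+9=161
a_6=3:  p_6=3·2862+1351=9937,  q_6=3·161+76=559
a_7=1:  p_7=1·9937+2862=12799,  q_7=1·559+161=720
fundamental: x₁=12799, y₁=720  (since 163814401 − 316·518400 = 1)

12799 720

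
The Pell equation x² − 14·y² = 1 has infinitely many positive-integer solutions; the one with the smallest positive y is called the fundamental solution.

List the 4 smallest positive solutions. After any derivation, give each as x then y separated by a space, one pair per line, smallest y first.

15 4
449 120
13455 3596
403201 107760

√14 → a₀=3, period (1,2,1,6); ℓ=4 even so k=3
k=0  a_k=3  p_k/q_k = 3/1
…
k=2  a_k=2  p_k/q_k = 11/3
k=3  a_k=1  p_k/q_k = 15/4
→ (15, 4).  Check: 15²=225, 14·4²=224, difference 1.
k=2:  x_2 = 15·15+14·4·4 = 449,  y_2 = 15·4+4·15 = 120
k=3:  x_3 = 15·449+14·4·120 = 13455,  y_3 = 15·120+4·449 = 3596
k=4:  x_4 = 15·13455+14·4·3596 = 403201,  y_4 = 15·3596+4·13455 = 107760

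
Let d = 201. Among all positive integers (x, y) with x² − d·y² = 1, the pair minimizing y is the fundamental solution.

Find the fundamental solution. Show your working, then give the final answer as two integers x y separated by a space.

515095 36332

d=201: √d = [14; 5,1,1,1,2,…,1,5,28] (ℓ=14, even), read p_13/q_13
a_0=14:  p_0=14·1+0=14,  q_0=14·0+1=1
a_1=5:  p_1=5·14+1=71,  q_1=5·1+0=5
a_2=1:  p_2=1·71+14=85,  q_2=1·5+1=6
…
a_4=1:  p_4=1·156+85=241,  q_4=1·11+6=17
…
a_6=1:  p_6=1·638+241=879,  q_6=1·45+17=62
…
a_8=1:  p_8=1·7670+879=8549,  q_8=1·541+62=603
…
a_11=1:  p_11=1·33317+24768=58085,  q_11=1·2350+1747=4097
a_12=1:  p_12=1·58085+33317=91402,  q_12=1·4097+2350=6447
a_13=5:  p_13=5·91402+58085=515095,  q_13=5·6447+4097=36332
→ (515095, 36332).  Check: 515095²=265322859025, 201·36332²=265322859024, difference 1.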